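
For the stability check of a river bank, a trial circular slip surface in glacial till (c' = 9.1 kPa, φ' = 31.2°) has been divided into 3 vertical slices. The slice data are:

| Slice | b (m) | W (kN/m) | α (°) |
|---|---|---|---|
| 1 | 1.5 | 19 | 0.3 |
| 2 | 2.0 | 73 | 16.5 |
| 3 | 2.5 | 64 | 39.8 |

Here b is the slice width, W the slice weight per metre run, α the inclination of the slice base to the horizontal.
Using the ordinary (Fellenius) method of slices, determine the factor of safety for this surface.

Ordinary method of slices: FS = Σ[c'·Δl_i + (W_i cosα_i)·tanφ'] / Σ W_i sinα_i, with Δl_i = b_i / cosα_i.
Slice 1: Δl = 1.5/cos0.3° = 1.500 m; N'_1 = 19·cos0.3° = 19.0; c'Δl = 13.65; W sinα = 0.1
Slice 2: Δl = 2.0/cos16.5° = 2.086 m; N'_2 = 73·cos16.5° = 70.0; c'Δl = 18.98; W sinα = 20.7
Slice 3: Δl = 2.5/cos39.8° = 3.254 m; N'_3 = 64·cos39.8° = 49.2; c'Δl = 29.61; W sinα = 41.0
Σc'Δl = 62.2 kN/m; ΣN' = 138.2 kN/m; ΣW sinα = 61.8 kN/m
Resisting = 62.2 + 138.2·tan31.2° = 62.2 + 83.7 = 145.9 kN/m
FS = 145.9 / 61.8 = 2.361

FS = 2.36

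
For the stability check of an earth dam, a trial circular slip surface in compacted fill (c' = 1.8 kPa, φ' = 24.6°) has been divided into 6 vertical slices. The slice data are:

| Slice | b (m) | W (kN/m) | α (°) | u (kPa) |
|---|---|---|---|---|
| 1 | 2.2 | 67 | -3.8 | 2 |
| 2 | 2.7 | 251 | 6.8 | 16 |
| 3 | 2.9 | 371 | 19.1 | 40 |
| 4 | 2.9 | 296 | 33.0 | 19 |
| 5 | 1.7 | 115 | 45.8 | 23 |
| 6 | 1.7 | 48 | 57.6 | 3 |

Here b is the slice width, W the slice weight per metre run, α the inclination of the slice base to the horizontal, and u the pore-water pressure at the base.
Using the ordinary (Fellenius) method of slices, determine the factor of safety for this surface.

FS = 0.84

Ordinary method of slices: FS = Σ[c'·Δl_i + (W_i cosα_i − u_i·Δl_i)·tanφ'] / Σ W_i sinα_i, with Δl_i = b_i / cosα_i.
Slice 1: Δl = 2.2/cos(-3.8°) = 2.205 m; N'_1 = 67·cos(-3.8°) − 2·2.205 = 62.4; c'Δl = 3.97; W sinα = -4.4
Slice 2: Δl = 2.7/cos6.8° = 2.719 m; N'_2 = 251·cos6.8° − 16·2.719 = 205.7; c'Δl = 4.89; W sinα = 29.7
Slice 3: Δl = 2.9/cos19.1° = 3.069 m; N'_3 = 371·cos19.1° − 40·3.069 = 227.8; c'Δl = 5.52; W sinα = 121.4
Slice 4: Δl = 2.9/cos33.0° = 3.458 m; N'_4 = 296·cos33.0° − 19·3.458 = 182.5; c'Δl = 6.22; W sinα = 161.2
Slice 5: Δl = 1.7/cos45.8° = 2.438 m; N'_5 = 115·cos45.8° − 23·2.438 = 24.1; c'Δl = 4.39; W sinα = 82.4
Slice 6: Δl = 1.7/cos57.6° = 3.173 m; N'_6 = 48·cos57.6° − 3·3.173 = 16.2; c'Δl = 5.71; W sinα = 40.5
Σc'Δl = 30.7 kN/m; ΣN' = 718.8 kN/m; ΣW sinα = 430.9 kN/m
Resisting = 30.7 + 718.8·tan24.6° = 30.7 + 329.1 = 359.8 kN/m
FS = 359.8 / 430.9 = 0.835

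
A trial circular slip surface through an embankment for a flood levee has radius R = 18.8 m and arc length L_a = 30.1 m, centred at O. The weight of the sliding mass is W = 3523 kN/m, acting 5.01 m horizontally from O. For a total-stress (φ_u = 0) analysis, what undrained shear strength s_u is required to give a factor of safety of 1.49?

FS = s_u·L_a·R / (W·d), so s_u = FS·W·d / (L_a·R).
s_u = 1.49·3523·5.01 / (30.10·18.8) = 26298.8 / 565.88 = 46.47 kPa

s_u = 46.5 kPa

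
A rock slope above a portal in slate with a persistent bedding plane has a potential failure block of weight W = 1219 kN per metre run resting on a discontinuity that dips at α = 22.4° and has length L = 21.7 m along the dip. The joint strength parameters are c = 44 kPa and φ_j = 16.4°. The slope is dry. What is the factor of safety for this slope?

FS = 2.77

Resolving the block weight along and normal to the plane and applying the Mohr–Coulomb strength on the joint:
N' = W cosα = 1219·cos22.4° = 1127.0 kN/m
Driving force T = W sinα = 1219·sin22.4° = 464.5 kN/m
Resisting force R = c·L + N'·tanφ_j = 44·21.7 + 1127.0·tan16.4° = 954.8 + 331.7 = 1286.5 kN/m
FS = R / T = 1286.5 / 464.5 = 2.769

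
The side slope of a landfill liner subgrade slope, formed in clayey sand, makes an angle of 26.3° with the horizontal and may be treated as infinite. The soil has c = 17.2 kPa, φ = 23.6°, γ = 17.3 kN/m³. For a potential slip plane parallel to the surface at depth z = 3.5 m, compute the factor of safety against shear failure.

FS = 1.60

For an infinite slope with a slip plane parallel to the surface (no pore pressure): FS = [c + γz cos²β tanφ] / [γz sinβ cosβ].
γz = 17.3·3.5 = 60.55 kN/m²
Numerator = 17.2 + 60.55·cos²26.3°·tan23.6° = 17.2 + 60.55·0.8037·0.4369 = 38.460 kPa
Denominator = 60.55·sin26.3°·cos26.3° = 60.55·0.4431·0.8965 = 24.051 kPa
FS = 38.460 / 24.051 = 1.599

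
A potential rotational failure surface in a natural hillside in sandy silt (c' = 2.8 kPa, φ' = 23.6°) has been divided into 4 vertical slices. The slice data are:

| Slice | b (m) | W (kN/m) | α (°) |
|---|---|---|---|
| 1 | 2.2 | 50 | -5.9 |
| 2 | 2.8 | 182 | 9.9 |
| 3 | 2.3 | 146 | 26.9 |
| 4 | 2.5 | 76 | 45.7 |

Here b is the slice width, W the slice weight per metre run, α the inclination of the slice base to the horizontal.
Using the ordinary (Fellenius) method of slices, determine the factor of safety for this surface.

FS = 1.44

Ordinary method of slices: FS = Σ[c'·Δl_i + (W_i cosα_i)·tanφ'] / Σ W_i sinα_i, with Δl_i = b_i / cosα_i.
Slice 1: Δl = 2.2/cos(-5.9°) = 2.212 m; N'_1 = 50·cos(-5.9°) = 49.7; c'Δl = 6.19; W sinα = -5.1
Slice 2: Δl = 2.8/cos9.9° = 2.842 m; N'_2 = 182·cos9.9° = 179.3; c'Δl = 7.96; W sinα = 31.3
Slice 3: Δl = 2.3/cos26.9° = 2.579 m; N'_3 = 146·cos26.9° = 130.2; c'Δl = 7.22; W sinα = 66.1
Slice 4: Δl = 2.5/cos45.7° = 3.580 m; N'_4 = 76·cos45.7° = 53.1; c'Δl = 10.02; W sinα = 54.4
Σc'Δl = 31.4 kN/m; ΣN' = 412.3 kN/m; ΣW sinα = 146.6 kN/m
Resisting = 31.4 + 412.3·tan23.6° = 31.4 + 180.1 = 211.5 kN/m
FS = 211.5 / 146.6 = 1.443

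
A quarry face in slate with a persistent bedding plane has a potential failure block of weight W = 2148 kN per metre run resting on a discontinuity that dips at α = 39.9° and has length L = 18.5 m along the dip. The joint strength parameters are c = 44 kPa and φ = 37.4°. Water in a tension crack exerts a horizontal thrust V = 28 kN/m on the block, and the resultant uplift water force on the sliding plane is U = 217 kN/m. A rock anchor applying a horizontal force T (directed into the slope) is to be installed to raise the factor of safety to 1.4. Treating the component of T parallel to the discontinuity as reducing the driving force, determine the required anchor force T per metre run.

T = 41 kN/m

Resolving forces along and normal to the sliding plane, with the horizontal anchor force T adding T·sinα to the effective normal force and T·cosα acting up the plane against the driving force:
FS = [cL + (W cosα − U − V sinα + T sinα) tanφ] / [W sinα + V cosα − T cosα]
Without the anchor: N' = 1412.9 kN/m, driving T_d = 1399.3 kN/m, resisting R = 44·18.5 + 1412.9·tan37.4° = 1894.3 kN/m, FS = 1.35.
Setting FS = 1.4 and solving for T:
1.4·(1399.3 − T cos39.9°) = 1894.3 + T sin39.9°·tan37.4°
T·(sin39.9°·tan37.4° + 1.4·cos39.9°) = 1.4·1399.3 − 1894.3
T·(0.6414·0.7646 + 1.4·0.7672) = 1959.0 − 1894.3 = 64.8
T·1.5645 = 64.8
T = 41.4 kN/m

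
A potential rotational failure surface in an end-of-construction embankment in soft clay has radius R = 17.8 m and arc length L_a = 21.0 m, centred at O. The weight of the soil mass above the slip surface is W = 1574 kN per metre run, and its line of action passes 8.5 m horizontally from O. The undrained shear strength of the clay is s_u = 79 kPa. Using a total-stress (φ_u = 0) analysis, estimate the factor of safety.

FS = 2.21

Taking moments about the centre O, the resisting moment is provided by the undrained shear strength acting along the arc:
M_R = s_u·L_a·R = 79·21.00·17.8 = 29530.2 kN·m/m
M_D = W·d = 1574·8.5 = 13379.0 kN·m/m
FS = M_R / M_D = 29530.2 / 13379.0 = 2.207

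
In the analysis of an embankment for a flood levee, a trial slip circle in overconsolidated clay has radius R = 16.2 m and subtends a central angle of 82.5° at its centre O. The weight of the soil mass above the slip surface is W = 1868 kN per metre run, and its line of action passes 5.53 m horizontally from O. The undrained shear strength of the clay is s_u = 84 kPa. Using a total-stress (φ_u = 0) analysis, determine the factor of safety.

Taking moments about the centre O, the resisting moment is provided by the undrained shear strength acting along the arc:
Arc length L_a = R·θ = 16.2·(82.5°·π/180) = 16.2·1.4399 = 23.33 m
M_R = s_u·L_a·R = 84·23.33·16.2 = 31742.5 kN·m/m
M_D = W·d = 1868·5.53 = 10330.0 kN·m/m
FS = M_R / M_D = 31742.5 / 10330.0 = 3.073

FS = 3.07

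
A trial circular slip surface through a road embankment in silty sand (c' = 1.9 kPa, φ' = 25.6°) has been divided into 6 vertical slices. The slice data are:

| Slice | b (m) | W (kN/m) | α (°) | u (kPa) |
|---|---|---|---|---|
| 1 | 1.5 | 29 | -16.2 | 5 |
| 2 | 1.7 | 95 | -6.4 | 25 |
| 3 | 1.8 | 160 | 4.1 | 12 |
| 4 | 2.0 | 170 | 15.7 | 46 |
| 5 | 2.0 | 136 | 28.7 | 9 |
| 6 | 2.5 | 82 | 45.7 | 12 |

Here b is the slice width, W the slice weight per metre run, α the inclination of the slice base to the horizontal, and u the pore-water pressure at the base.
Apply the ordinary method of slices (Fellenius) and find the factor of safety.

Ordinary method of slices: FS = Σ[c'·Δl_i + (W_i cosα_i − u_i·Δl_i)·tanφ'] / Σ W_i sinα_i, with Δl_i = b_i / cosα_i.
Slice 1: Δl = 1.5/cos(-16.2°) = 1.562 m; N'_1 = 29·cos(-16.2°) − 5·1.562 = 20.0; c'Δl = 2.97; W sinα = -8.1
Slice 2: Δl = 1.7/cos(-6.4°) = 1.711 m; N'_2 = 95·cos(-6.4°) − 25·1.711 = 51.6; c'Δl = 3.25; W sinα = -10.6
Slice 3: Δl = 1.8/cos4.1° = 1.805 m; N'_3 = 160·cos4.1° − 12·1.805 = 137.9; c'Δl = 3.43; W sinα = 11.4
Slice 4: Δl = 2.0/cos15.7° = 2.078 m; N'_4 = 170·cos15.7° − 46·2.078 = 68.1; c'Δl = 3.95; W sinα = 46.0
Slice 5: Δl = 2.0/cos28.7° = 2.280 m; N'_5 = 136·cos28.7° − 9·2.280 = 98.8; c'Δl = 4.33; W sinα = 65.3
Slice 6: Δl = 2.5/cos45.7° = 3.580 m; N'_6 = 82·cos45.7° − 12·3.580 = 14.3; c'Δl = 6.80; W sinα = 58.7
Σc'Δl = 24.7 kN/m; ΣN' = 390.8 kN/m; ΣW sinα = 162.8 kN/m
Resisting = 24.7 + 390.8·tan25.6° = 24.7 + 187.2 = 212.0 kN/m
FS = 212.0 / 162.8 = 1.302

FS = 1.30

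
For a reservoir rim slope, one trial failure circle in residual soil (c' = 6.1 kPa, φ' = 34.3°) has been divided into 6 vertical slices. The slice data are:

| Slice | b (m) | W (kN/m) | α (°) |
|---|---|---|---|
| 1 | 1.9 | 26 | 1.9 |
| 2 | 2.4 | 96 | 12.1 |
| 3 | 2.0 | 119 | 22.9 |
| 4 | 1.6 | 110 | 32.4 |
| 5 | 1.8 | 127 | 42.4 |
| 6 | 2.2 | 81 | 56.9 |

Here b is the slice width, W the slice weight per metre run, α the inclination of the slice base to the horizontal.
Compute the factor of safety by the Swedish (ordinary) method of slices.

Ordinary method of slices: FS = Σ[c'·Δl_i + (W_i cosα_i)·tanφ'] / Σ W_i sinα_i, with Δl_i = b_i / cosα_i.
Slice 1: Δl = 1.9/cos1.9° = 1.901 m; N'_1 = 26·cos1.9° = 26.0; c'Δl = 11.60; W sinα = 0.9
Slice 2: Δl = 2.4/cos12.1° = 2.455 m; N'_2 = 96·cos12.1° = 93.9; c'Δl = 14.97; W sinα = 20.1
Slice 3: Δl = 2.0/cos22.9° = 2.171 m; N'_3 = 119·cos22.9° = 109.6; c'Δl = 13.24; W sinα = 46.3
Slice 4: Δl = 1.6/cos32.4° = 1.895 m; N'_4 = 110·cos32.4° = 92.9; c'Δl = 11.56; W sinα = 58.9
Slice 5: Δl = 1.8/cos42.4° = 2.438 m; N'_5 = 127·cos42.4° = 93.8; c'Δl = 14.87; W sinα = 85.6
Slice 6: Δl = 2.2/cos56.9° = 4.029 m; N'_6 = 81·cos56.9° = 44.2; c'Δl = 24.57; W sinα = 67.9
Σc'Δl = 90.8 kN/m; ΣN' = 460.4 kN/m; ΣW sinα = 279.7 kN/m
Resisting = 90.8 + 460.4·tan34.3° = 90.8 + 314.0 = 404.9 kN/m
FS = 404.9 / 279.7 = 1.447

FS = 1.45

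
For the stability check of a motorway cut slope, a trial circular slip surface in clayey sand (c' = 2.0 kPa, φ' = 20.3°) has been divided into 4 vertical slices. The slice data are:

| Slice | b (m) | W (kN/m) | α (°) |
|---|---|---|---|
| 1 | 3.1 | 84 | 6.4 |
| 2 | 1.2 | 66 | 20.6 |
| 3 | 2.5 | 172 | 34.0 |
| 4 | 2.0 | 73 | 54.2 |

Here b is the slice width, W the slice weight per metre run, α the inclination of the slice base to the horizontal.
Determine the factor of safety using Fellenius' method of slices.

Ordinary method of slices: FS = Σ[c'·Δl_i + (W_i cosα_i)·tanφ'] / Σ W_i sinα_i, with Δl_i = b_i / cosα_i.
Slice 1: Δl = 3.1/cos6.4° = 3.119 m; N'_1 = 84·cos6.4° = 83.5; c'Δl = 6.24; W sinα = 9.4
Slice 2: Δl = 1.2/cos20.6° = 1.282 m; N'_2 = 66·cos20.6° = 61.8; c'Δl = 2.56; W sinα = 23.2
Slice 3: Δl = 2.5/cos34.0° = 3.016 m; N'_3 = 172·cos34.0° = 142.6; c'Δl = 6.03; W sinα = 96.2
Slice 4: Δl = 2.0/cos54.2° = 3.419 m; N'_4 = 73·cos54.2° = 42.7; c'Δl = 6.84; W sinα = 59.2
Σc'Δl = 21.7 kN/m; ΣN' = 330.6 kN/m; ΣW sinα = 188.0 kN/m
Resisting = 21.7 + 330.6·tan20.3° = 21.7 + 122.3 = 143.9 kN/m
FS = 143.9 / 188.0 = 0.766

FS = 0.77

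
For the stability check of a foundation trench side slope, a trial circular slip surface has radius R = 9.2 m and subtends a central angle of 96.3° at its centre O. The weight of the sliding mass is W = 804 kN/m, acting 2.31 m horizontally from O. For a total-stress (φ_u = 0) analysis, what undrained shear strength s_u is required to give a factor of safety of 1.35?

s_u = 17.6 kPa

FS = s_u·L_a·R / (W·d), so s_u = FS·W·d / (L_a·R).
Arc length L_a = R·θ = 9.2·(96.3°·π/180) = 9.2·1.6808 = 15.46 m
s_u = 1.35·804·2.31 / (15.46·9.2) = 2507.3 / 142.26 = 17.62 kPa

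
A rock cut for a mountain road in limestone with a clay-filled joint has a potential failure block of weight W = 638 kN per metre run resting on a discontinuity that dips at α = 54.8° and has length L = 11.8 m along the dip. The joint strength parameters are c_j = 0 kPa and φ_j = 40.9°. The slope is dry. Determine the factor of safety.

Resolving the block weight along and normal to the plane and applying the Mohr–Coulomb strength on the joint:
N' = W cosα = 638·cos54.8° = 367.8 kN/m
Driving force T = W sinα = 638·sin54.8° = 521.3 kN/m
Resisting force R = c_j·L + N'·tanφ_j = 0·11.8 + 367.8·tan40.9° = 0.0 + 318.6 = 318.6 kN/m
FS = R / T = 318.6 / 521.3 = 0.611

FS = 0.61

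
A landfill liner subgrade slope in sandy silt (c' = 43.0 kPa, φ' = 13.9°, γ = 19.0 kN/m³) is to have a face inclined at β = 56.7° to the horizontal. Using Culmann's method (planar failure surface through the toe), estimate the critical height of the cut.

Culmann's analysis gives the critical failure plane at α_cr = (β + φ')/2 = (56.7 + 13.9)/2 = 35.3°, and the critical height
H_c = (4c'/γ) · sinβ cosφ' / [1 − cos(β − φ')]
    = (4·43.0/19.0) · sin56.7°·cos13.9° / [1 − cos(42.8°)]
    = 9.053 · 0.8358·0.9707 / [1 − 0.7337]
    = 9.053 · 0.8113 / 0.2663
    = 27.58 m

H_c = 27.58 m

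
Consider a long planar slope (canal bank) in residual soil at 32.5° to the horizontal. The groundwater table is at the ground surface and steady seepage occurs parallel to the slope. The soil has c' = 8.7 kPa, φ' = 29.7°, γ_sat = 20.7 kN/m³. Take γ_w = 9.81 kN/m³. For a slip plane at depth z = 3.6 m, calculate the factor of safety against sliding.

FS = 0.73

With seepage parallel to the slope and the water table at the surface, the effective normal stress on the slip plane uses the buoyant unit weight γ' = γ_sat − γ_w while the driving shear stress uses γ_sat:
FS = [c' + γ' z cos²β tanφ'] / [γ_sat z sinβ cosβ]
γ' = 20.7 − 9.81 = 10.89 kN/m³
Numerator = 8.7 + 10.89·3.6·cos²32.5°·tan29.7° = 8.7 + 10.89·3.6·0.7113·0.5704 = 24.606 kPa
Denominator = 20.7·3.6·sin32.5°·cos32.5° = 20.7·3.6·0.5373·0.8434 = 33.769 kPa
FS = 24.606 / 33.769 = 0.729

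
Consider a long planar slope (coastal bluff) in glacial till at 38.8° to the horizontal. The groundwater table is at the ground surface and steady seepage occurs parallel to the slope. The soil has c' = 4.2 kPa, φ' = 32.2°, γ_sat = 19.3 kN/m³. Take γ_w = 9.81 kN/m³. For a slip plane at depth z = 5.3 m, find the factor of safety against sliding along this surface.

With seepage parallel to the slope and the water table at the surface, the effective normal stress on the slip plane uses the buoyant unit weight γ' = γ_sat − γ_w while the driving shear stress uses γ_sat:
FS = [c' + γ' z cos²β tanφ'] / [γ_sat z sinβ cosβ]
γ' = 19.3 − 9.81 = 9.49 kN/m³
Numerator = 4.2 + 9.49·5.3·cos²38.8°·tan32.2° = 4.2 + 9.49·5.3·0.6074·0.6297 = 23.438 kPa
Denominator = 19.3·5.3·sin38.8°·cos38.8° = 19.3·5.3·0.6266·0.7793 = 49.952 kPa
FS = 23.438 / 49.952 = 0.469

FS = 0.47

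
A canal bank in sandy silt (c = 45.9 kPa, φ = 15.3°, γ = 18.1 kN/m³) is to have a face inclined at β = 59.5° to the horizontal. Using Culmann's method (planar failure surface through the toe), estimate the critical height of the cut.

H_c = 29.78 m

Culmann's analysis gives the critical failure plane at α_cr = (β + φ)/2 = (59.5 + 15.3)/2 = 37.4°, and the critical height
H_c = (4c/γ) · sinβ cosφ / [1 − cos(β − φ)]
    = (4·45.9/18.1) · sin59.5°·cos15.3° / [1 − cos(44.2°)]
    = 10.144 · 0.8616·0.9646 / [1 − 0.7169]
    = 10.144 · 0.8311 / 0.2831
    = 29.78 m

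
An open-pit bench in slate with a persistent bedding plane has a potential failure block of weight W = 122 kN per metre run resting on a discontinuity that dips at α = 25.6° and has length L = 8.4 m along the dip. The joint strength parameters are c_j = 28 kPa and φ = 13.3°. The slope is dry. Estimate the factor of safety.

Resolving the block weight along and normal to the plane and applying the Mohr–Coulomb strength on the joint:
N' = W cosα = 122·cos25.6° = 110.0 kN/m
Driving force T = W sinα = 122·sin25.6° = 52.7 kN/m
Resisting force R = c_j·L + N'·tanφ = 28·8.4 + 110.0·tan13.3° = 235.2 + 26.0 = 261.2 kN/m
FS = R / T = 261.2 / 52.7 = 4.955

FS = 4.96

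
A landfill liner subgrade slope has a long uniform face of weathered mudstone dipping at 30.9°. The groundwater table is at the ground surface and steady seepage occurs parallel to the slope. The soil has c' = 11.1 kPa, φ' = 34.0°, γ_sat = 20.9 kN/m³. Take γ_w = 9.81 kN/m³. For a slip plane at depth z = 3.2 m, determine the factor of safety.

With seepage parallel to the slope and the water table at the surface, the effective normal stress on the slip plane uses the buoyant unit weight γ' = γ_sat − γ_w while the driving shear stress uses γ_sat:
FS = [c' + γ' z cos²β tanφ'] / [γ_sat z sinβ cosβ]
γ' = 20.9 − 9.81 = 11.09 kN/m³
Numerator = 11.1 + 11.09·3.2·cos²30.9°·tan34.0° = 11.1 + 11.09·3.2·0.7363·0.6745 = 28.724 kPa
Denominator = 20.9·3.2·sin30.9°·cos30.9° = 20.9·3.2·0.5135·0.8581 = 29.471 kPa
FS = 28.724 / 29.471 = 0.975

FS = 0.97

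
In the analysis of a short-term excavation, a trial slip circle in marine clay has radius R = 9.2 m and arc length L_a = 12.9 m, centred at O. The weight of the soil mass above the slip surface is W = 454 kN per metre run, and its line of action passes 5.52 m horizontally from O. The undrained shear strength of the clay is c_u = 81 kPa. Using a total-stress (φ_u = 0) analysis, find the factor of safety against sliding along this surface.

FS = 3.84

Taking moments about the centre O, the resisting moment is provided by the undrained shear strength acting along the arc:
M_R = c_u·L_a·R = 81·12.90·9.2 = 9613.1 kN·m/m
M_D = W·d = 454·5.52 = 2506.1 kN·m/m
FS = M_R / M_D = 9613.1 / 2506.1 = 3.836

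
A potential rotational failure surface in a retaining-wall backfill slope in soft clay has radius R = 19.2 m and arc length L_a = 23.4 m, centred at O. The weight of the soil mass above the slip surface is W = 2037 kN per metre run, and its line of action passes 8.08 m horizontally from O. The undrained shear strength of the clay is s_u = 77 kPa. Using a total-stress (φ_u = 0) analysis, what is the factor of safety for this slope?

Taking moments about the centre O, the resisting moment is provided by the undrained shear strength acting along the arc:
M_R = s_u·L_a·R = 77·23.40·19.2 = 34594.6 kN·m/m
M_D = W·d = 2037·8.08 = 16459.0 kN·m/m
FS = M_R / M_D = 34594.6 / 16459.0 = 2.102

FS = 2.10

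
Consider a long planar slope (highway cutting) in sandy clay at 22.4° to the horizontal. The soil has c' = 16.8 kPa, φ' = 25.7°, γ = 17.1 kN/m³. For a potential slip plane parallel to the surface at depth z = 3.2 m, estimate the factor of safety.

For an infinite slope with a slip plane parallel to the surface (no pore pressure): FS = [c' + γz cos²β tanφ'] / [γz sinβ cosβ].
γz = 17.1·3.2 = 54.72 kN/m²
Numerator = 16.8 + 54.72·cos²22.4°·tan25.7° = 16.8 + 54.72·0.8548·0.4813 = 39.311 kPa
Denominator = 54.72·sin22.4°·cos22.4° = 54.72·0.3811·0.9245 = 19.279 kPa
FS = 39.311 / 19.279 = 2.039

FS = 2.04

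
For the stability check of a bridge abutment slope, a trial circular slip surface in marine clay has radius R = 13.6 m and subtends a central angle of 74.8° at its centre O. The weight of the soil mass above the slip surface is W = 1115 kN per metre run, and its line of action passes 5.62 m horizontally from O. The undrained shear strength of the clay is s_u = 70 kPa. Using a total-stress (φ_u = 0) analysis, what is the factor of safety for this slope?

Taking moments about the centre O, the resisting moment is provided by the undrained shear strength acting along the arc:
Arc length L_a = R·θ = 13.6·(74.8°·π/180) = 13.6·1.3055 = 17.75 m
M_R = s_u·L_a·R = 70·17.75·13.6 = 16902.7 kN·m/m
M_D = W·d = 1115·5.62 = 6266.3 kN·m/m
FS = M_R / M_D = 16902.7 / 6266.3 = 2.697

FS = 2.70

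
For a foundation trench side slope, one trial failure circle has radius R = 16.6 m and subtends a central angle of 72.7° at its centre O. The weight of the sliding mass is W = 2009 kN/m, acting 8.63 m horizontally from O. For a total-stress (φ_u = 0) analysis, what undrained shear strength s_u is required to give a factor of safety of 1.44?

s_u = 71.4 kPa

FS = s_u·L_a·R / (W·d), so s_u = FS·W·d / (L_a·R).
Arc length L_a = R·θ = 16.6·(72.7°·π/180) = 16.6·1.2689 = 21.06 m
s_u = 1.44·2009·8.63 / (21.06·16.6) = 24966.2 / 349.65 = 71.40 kPa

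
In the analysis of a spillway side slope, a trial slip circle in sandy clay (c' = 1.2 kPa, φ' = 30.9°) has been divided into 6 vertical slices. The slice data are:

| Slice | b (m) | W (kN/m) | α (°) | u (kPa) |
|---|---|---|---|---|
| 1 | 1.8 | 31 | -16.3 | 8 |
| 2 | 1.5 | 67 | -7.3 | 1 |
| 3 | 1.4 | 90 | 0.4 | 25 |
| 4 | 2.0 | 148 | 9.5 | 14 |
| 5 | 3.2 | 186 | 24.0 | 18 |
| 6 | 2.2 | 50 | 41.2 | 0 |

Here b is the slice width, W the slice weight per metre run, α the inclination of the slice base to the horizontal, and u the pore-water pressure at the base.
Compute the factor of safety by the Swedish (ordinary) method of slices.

Ordinary method of slices: FS = Σ[c'·Δl_i + (W_i cosα_i − u_i·Δl_i)·tanφ'] / Σ W_i sinα_i, with Δl_i = b_i / cosα_i.
Slice 1: Δl = 1.8/cos(-16.3°) = 1.875 m; N'_1 = 31·cos(-16.3°) − 8·1.875 = 14.8; c'Δl = 2.25; W sinα = -8.7
Slice 2: Δl = 1.5/cos(-7.3°) = 1.512 m; N'_2 = 67·cos(-7.3°) − 1·1.512 = 64.9; c'Δl = 1.81; W sinα = -8.5
Slice 3: Δl = 1.4/cos0.4° = 1.400 m; N'_3 = 90·cos0.4° − 25·1.400 = 55.0; c'Δl = 1.68; W sinα = 0.6
Slice 4: Δl = 2.0/cos9.5° = 2.028 m; N'_4 = 148·cos9.5° − 14·2.028 = 117.6; c'Δl = 2.43; W sinα = 24.4
Slice 5: Δl = 3.2/cos24.0° = 3.503 m; N'_5 = 186·cos24.0° − 18·3.503 = 106.9; c'Δl = 4.20; W sinα = 75.7
Slice 6: Δl = 2.2/cos41.2° = 2.924 m; N'_6 = 50·cos41.2° − 0·2.924 = 37.6; c'Δl = 3.51; W sinα = 32.9
Σc'Δl = 15.9 kN/m; ΣN' = 396.8 kN/m; ΣW sinα = 116.4 kN/m
Resisting = 15.9 + 396.8·tan30.9° = 15.9 + 237.5 = 253.3 kN/m
FS = 253.3 / 116.4 = 2.176

FS = 2.18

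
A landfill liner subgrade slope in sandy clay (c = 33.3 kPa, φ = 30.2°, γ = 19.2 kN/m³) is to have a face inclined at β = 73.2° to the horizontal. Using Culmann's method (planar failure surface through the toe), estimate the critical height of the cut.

H_c = 21.37 m

Culmann's analysis gives the critical failure plane at α_cr = (β + φ)/2 = (73.2 + 30.2)/2 = 51.7°, and the critical height
H_c = (4c/γ) · sinβ cosφ / [1 − cos(β − φ)]
    = (4·33.3/19.2) · sin73.2°·cos30.2° / [1 − cos(43.0°)]
    = 6.938 · 0.9573·0.8643 / [1 − 0.7314]
    = 6.938 · 0.8274 / 0.2686
    = 21.37 m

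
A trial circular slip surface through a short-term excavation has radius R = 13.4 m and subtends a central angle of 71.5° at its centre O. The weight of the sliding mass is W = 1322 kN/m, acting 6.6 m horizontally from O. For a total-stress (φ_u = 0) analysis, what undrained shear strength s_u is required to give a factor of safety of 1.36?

FS = s_u·L_a·R / (W·d), so s_u = FS·W·d / (L_a·R).
Arc length L_a = R·θ = 13.4·(71.5°·π/180) = 13.4·1.2479 = 16.72 m
s_u = 1.36·1322·6.6 / (16.72·13.4) = 11866.3 / 224.07 = 52.96 kPa

s_u = 53.0 kPa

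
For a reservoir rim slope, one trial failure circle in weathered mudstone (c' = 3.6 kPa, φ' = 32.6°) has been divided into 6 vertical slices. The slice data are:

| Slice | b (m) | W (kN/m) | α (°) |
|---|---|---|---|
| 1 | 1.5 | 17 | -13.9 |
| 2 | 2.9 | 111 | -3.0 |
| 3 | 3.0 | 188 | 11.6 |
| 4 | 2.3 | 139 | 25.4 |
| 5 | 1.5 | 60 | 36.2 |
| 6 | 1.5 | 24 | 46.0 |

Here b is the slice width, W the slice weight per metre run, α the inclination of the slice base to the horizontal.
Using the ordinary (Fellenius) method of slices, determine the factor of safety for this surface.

FS = 2.65

Ordinary method of slices: FS = Σ[c'·Δl_i + (W_i cosα_i)·tanφ'] / Σ W_i sinα_i, with Δl_i = b_i / cosα_i.
Slice 1: Δl = 1.5/cos(-13.9°) = 1.545 m; N'_1 = 17·cos(-13.9°) = 16.5; c'Δl = 5.56; W sinα = -4.1
Slice 2: Δl = 2.9/cos(-3.0°) = 2.904 m; N'_2 = 111·cos(-3.0°) = 110.8; c'Δl = 10.45; W sinα = -5.8
Slice 3: Δl = 3.0/cos11.6° = 3.063 m; N'_3 = 188·cos11.6° = 184.2; c'Δl = 11.03; W sinα = 37.8
Slice 4: Δl = 2.3/cos25.4° = 2.546 m; N'_4 = 139·cos25.4° = 125.6; c'Δl = 9.17; W sinα = 59.6
Slice 5: Δl = 1.5/cos36.2° = 1.859 m; N'_5 = 60·cos36.2° = 48.4; c'Δl = 6.69; W sinα = 35.4
Slice 6: Δl = 1.5/cos46.0° = 2.159 m; N'_6 = 24·cos46.0° = 16.7; c'Δl = 7.77; W sinα = 17.3
Σc'Δl = 50.7 kN/m; ΣN' = 502.2 kN/m; ΣW sinα = 140.2 kN/m
Resisting = 50.7 + 502.2·tan32.6° = 50.7 + 321.1 = 371.8 kN/m
FS = 371.8 / 140.2 = 2.651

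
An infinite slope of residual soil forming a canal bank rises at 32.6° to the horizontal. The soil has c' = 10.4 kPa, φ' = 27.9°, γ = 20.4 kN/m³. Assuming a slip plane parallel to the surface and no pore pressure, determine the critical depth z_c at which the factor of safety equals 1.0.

Setting FS = 1.00 in FS = [c' + γz cos²β tanφ'] / [γz sinβ cosβ] and solving for z:
z = c' / [γ cosβ (FS·sinβ − cosβ·tanφ')]
  = 10.4 / [20.4·cos32.6°·(1.00·sin32.6° − cos32.6°·tan27.9°)]
  = 10.4 / [20.4·0.8425·(1.00·0.5388 − 0.8425·0.5295)]
  = 10.4 / 1.5934 = 6.527 m

z_c = 6.53 m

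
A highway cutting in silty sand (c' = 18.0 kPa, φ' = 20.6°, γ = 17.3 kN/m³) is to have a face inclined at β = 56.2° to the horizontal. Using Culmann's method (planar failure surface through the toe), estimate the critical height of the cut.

Culmann's analysis gives the critical failure plane at α_cr = (β + φ')/2 = (56.2 + 20.6)/2 = 38.4°, and the critical height
H_c = (4c'/γ) · sinβ cosφ' / [1 − cos(β − φ')]
    = (4·18.0/17.3) · sin56.2°·cos20.6° / [1 − cos(35.6°)]
    = 4.162 · 0.8310·0.9361 / [1 − 0.8131]
    = 4.162 · 0.7779 / 0.1869
    = 17.32 m

H_c = 17.32 m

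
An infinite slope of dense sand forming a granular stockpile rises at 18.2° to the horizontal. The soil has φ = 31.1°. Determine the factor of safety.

For a dry cohesionless infinite slope the factor of safety is FS = tanφ / tanβ.
FS = tan31.1° / tan18.2° = 0.6032 / 0.3288 = 1.835

FS = 1.83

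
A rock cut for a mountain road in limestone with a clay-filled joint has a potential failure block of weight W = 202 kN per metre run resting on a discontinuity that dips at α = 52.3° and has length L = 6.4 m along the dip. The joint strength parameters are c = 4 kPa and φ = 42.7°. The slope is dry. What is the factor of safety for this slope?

Resolving the block weight along and normal to the plane and applying the Mohr–Coulomb strength on the joint:
N' = W cosα = 202·cos52.3° = 123.5 kN/m
Driving force T = W sinα = 202·sin52.3° = 159.8 kN/m
Resisting force R = c·L + N'·tanφ = 4·6.4 + 123.5·tan42.7° = 25.6 + 114.0 = 139.6 kN/m
FS = R / T = 139.6 / 159.8 = 0.873

FS = 0.87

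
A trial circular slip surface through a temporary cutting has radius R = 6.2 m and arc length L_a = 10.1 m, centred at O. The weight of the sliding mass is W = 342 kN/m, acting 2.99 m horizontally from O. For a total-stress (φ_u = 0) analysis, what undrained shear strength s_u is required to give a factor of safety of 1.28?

FS = s_u·L_a·R / (W·d), so s_u = FS·W·d / (L_a·R).
s_u = 1.28·342·2.99 / (10.10·6.2) = 1308.9 / 62.62 = 20.90 kPa

s_u = 20.9 kPa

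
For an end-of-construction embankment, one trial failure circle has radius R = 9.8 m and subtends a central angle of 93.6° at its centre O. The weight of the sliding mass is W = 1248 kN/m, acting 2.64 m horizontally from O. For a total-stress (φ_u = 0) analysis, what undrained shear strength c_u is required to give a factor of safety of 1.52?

c_u = 31.9 kPa

FS = c_u·L_a·R / (W·d), so c_u = FS·W·d / (L_a·R).
Arc length L_a = R·θ = 9.8·(93.6°·π/180) = 9.8·1.6336 = 16.01 m
c_u = 1.52·1248·2.64 / (16.01·9.8) = 5008.0 / 156.89 = 31.92 kPa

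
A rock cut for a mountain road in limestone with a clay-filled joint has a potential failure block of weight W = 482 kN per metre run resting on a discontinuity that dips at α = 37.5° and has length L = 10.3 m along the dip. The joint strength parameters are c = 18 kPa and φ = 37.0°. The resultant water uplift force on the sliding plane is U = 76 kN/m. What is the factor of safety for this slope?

FS = 1.42

Resolving the block weight along and normal to the plane and applying the Mohr–Coulomb strength on the joint:
N' = W cosα − U = 482·cos37.5° − 76 = 306.4 kN/m
Driving force T = W sinα = 482·sin37.5° = 293.4 kN/m
Resisting force R = c·L + N'·tanφ = 18·10.3 + 306.4·tan37.0° = 185.4 + 230.9 = 416.3 kN/m
FS = R / T = 416.3 / 293.4 = 1.419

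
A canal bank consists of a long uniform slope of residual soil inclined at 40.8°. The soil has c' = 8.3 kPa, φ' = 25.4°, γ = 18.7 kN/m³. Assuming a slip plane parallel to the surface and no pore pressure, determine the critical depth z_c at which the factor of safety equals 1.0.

Setting FS = 1.00 in FS = [c' + γz cos²β tanφ'] / [γz sinβ cosβ] and solving for z:
z = c' / [γ cosβ (FS·sinβ − cosβ·tanφ')]
  = 8.3 / [18.7·cos40.8°·(1.00·sin40.8° − cos40.8°·tan25.4°)]
  = 8.3 / [18.7·0.7570·(1.00·0.6534 − 0.7570·0.4748)]
  = 8.3 / 4.1614 = 1.995 m

z_c = 1.99 m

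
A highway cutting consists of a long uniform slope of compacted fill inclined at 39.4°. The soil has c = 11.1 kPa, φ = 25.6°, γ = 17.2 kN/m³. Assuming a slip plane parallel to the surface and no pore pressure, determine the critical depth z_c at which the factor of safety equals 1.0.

Setting FS = 1.00 in FS = [c + γz cos²β tanφ] / [γz sinβ cosβ] and solving for z:
z = c / [γ cosβ (FS·sinβ − cosβ·tanφ)]
  = 11.1 / [17.2·cos39.4°·(1.00·sin39.4° − cos39.4°·tan25.6°)]
  = 11.1 / [17.2·0.7727·(1.00·0.6347 − 0.7727·0.4791)]
  = 11.1 / 3.5155 = 3.157 m

z_c = 3.16 m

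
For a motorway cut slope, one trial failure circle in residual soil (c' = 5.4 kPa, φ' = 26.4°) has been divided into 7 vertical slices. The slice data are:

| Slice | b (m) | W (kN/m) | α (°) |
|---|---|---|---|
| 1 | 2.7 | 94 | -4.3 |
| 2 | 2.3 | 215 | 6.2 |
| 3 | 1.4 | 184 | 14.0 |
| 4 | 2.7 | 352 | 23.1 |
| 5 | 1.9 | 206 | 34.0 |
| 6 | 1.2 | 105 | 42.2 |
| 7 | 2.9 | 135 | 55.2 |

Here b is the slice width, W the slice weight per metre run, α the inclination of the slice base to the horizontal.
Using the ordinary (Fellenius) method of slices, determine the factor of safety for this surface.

FS = 1.34

Ordinary method of slices: FS = Σ[c'·Δl_i + (W_i cosα_i)·tanφ'] / Σ W_i sinα_i, with Δl_i = b_i / cosα_i.
Slice 1: Δl = 2.7/cos(-4.3°) = 2.708 m; N'_1 = 94·cos(-4.3°) = 93.7; c'Δl = 14.62; W sinα = -7.0
Slice 2: Δl = 2.3/cos6.2° = 2.314 m; N'_2 = 215·cos6.2° = 213.7; c'Δl = 12.49; W sinα = 23.2
Slice 3: Δl = 1.4/cos14.0° = 1.443 m; N'_3 = 184·cos14.0° = 178.5; c'Δl = 7.79; W sinα = 44.5
Slice 4: Δl = 2.7/cos23.1° = 2.935 m; N'_4 = 352·cos23.1° = 323.8; c'Δl = 15.85; W sinα = 138.1
Slice 5: Δl = 1.9/cos34.0° = 2.292 m; N'_5 = 206·cos34.0° = 170.8; c'Δl = 12.38; W sinα = 115.2
Slice 6: Δl = 1.2/cos42.2° = 1.620 m; N'_6 = 105·cos42.2° = 77.8; c'Δl = 8.75; W sinα = 70.5
Slice 7: Δl = 2.9/cos55.2° = 5.081 m; N'_7 = 135·cos55.2° = 77.0; c'Δl = 27.44; W sinα = 110.9
Σc'Δl = 99.3 kN/m; ΣN' = 1135.4 kN/m; ΣW sinα = 495.4 kN/m
Resisting = 99.3 + 1135.4·tan26.4° = 99.3 + 563.6 = 662.9 kN/m
FS = 662.9 / 495.4 = 1.338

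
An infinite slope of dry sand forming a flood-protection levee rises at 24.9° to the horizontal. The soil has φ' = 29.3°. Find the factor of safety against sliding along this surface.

FS = 1.21

For a dry cohesionless infinite slope the factor of safety is FS = tanφ' / tanβ.
FS = tan29.3° / tan24.9° = 0.5612 / 0.4642 = 1.209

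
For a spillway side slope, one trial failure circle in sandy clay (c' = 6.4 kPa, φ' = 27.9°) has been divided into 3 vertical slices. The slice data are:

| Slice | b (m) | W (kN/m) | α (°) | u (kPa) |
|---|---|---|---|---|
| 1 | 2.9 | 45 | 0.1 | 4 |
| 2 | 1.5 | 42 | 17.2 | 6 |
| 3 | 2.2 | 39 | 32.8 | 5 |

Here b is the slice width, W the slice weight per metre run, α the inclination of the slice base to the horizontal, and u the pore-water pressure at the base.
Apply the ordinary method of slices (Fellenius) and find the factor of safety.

FS = 2.67

Ordinary method of slices: FS = Σ[c'·Δl_i + (W_i cosα_i − u_i·Δl_i)·tanφ'] / Σ W_i sinα_i, with Δl_i = b_i / cosα_i.
Slice 1: Δl = 2.9/cos0.1° = 2.900 m; N'_1 = 45·cos0.1° − 4·2.900 = 33.4; c'Δl = 18.56; W sinα = 0.1
Slice 2: Δl = 1.5/cos17.2° = 1.570 m; N'_2 = 42·cos17.2° − 6·1.570 = 30.7; c'Δl = 10.05; W sinα = 12.4
Slice 3: Δl = 2.2/cos32.8° = 2.617 m; N'_3 = 39·cos32.8° − 5·2.617 = 19.7; c'Δl = 16.75; W sinα = 21.1
Σc'Δl = 45.4 kN/m; ΣN' = 83.8 kN/m; ΣW sinα = 33.6 kN/m
Resisting = 45.4 + 83.8·tan27.9° = 45.4 + 44.4 = 89.7 kN/m
FS = 89.7 / 33.6 = 2.668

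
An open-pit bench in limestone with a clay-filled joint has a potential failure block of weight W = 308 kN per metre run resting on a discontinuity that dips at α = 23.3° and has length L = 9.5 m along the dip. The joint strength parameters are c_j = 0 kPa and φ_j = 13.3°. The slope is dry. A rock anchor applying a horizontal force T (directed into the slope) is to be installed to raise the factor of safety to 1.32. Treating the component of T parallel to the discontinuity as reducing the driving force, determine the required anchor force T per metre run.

Resolving forces along and normal to the sliding plane, with the horizontal anchor force T adding T·sinα to the effective normal force and T·cosα acting up the plane against the driving force:
FS = [c_jL + (W cosα + T sinα) tanφ_j] / [W sinα − T cosα]
Without the anchor: N' = 282.9 kN/m, driving T_d = 121.8 kN/m, resisting R = 0·9.5 + 282.9·tan13.3° = 66.9 kN/m, FS = 0.55.
Setting FS = 1.32 and solving for T:
1.32·(121.8 − T cos23.3°) = 66.9 + T sin23.3°·tan13.3°
T·(sin23.3°·tan13.3° + 1.32·cos23.3°) = 1.32·121.8 − 66.9
T·(0.3955·0.2364 + 1.32·0.9184) = 160.8 − 66.9 = 93.9
T·1.3059 = 93.9
T = 71.9 kN/m

T = 72 kN/m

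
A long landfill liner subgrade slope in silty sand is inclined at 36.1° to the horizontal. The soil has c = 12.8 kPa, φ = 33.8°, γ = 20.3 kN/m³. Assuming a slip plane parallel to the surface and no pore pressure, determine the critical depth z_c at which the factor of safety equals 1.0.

z_c = 16.16 m

Setting FS = 1.00 in FS = [c + γz cos²β tanφ] / [γz sinβ cosβ] and solving for z:
z = c / [γ cosβ (FS·sinβ − cosβ·tanφ)]
  = 12.8 / [20.3·cos36.1°·(1.00·sin36.1° − cos36.1°·tan33.8°)]
  = 12.8 / [20.3·0.8080·(1.00·0.5892 − 0.8080·0.6694)]
  = 12.8 / 0.7921 = 16.159 m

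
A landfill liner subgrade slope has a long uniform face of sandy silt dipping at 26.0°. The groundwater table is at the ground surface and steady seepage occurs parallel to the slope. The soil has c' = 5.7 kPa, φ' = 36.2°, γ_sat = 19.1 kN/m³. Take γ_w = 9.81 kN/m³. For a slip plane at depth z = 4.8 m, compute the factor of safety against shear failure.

FS = 0.89

With seepage parallel to the slope and the water table at the surface, the effective normal stress on the slip plane uses the buoyant unit weight γ' = γ_sat − γ_w while the driving shear stress uses γ_sat:
FS = [c' + γ' z cos²β tanφ'] / [γ_sat z sinβ cosβ]
γ' = 19.1 − 9.81 = 9.29 kN/m³
Numerator = 5.7 + 9.29·4.8·cos²26.0°·tan36.2° = 5.7 + 9.29·4.8·0.8078·0.7319 = 32.065 kPa
Denominator = 19.1·4.8·sin26.0°·cos26.0° = 19.1·4.8·0.4384·0.8988 = 36.122 kPa
FS = 32.065 / 36.122 = 0.888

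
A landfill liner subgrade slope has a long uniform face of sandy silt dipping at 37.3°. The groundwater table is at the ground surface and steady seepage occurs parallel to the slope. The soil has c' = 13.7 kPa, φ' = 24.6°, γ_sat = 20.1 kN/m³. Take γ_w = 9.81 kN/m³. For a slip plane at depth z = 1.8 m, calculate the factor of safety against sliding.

FS = 1.09

With seepage parallel to the slope and the water table at the surface, the effective normal stress on the slip plane uses the buoyant unit weight γ' = γ_sat − γ_w while the driving shear stress uses γ_sat:
FS = [c' + γ' z cos²β tanφ'] / [γ_sat z sinβ cosβ]
γ' = 20.1 − 9.81 = 10.29 kN/m³
Numerator = 13.7 + 10.29·1.8·cos²37.3°·tan24.6° = 13.7 + 10.29·1.8·0.6328·0.4578 = 19.066 kPa
Denominator = 20.1·1.8·sin37.3°·cos37.3° = 20.1·1.8·0.6060·0.7955 = 17.440 kPa
FS = 19.066 / 17.440 = 1.093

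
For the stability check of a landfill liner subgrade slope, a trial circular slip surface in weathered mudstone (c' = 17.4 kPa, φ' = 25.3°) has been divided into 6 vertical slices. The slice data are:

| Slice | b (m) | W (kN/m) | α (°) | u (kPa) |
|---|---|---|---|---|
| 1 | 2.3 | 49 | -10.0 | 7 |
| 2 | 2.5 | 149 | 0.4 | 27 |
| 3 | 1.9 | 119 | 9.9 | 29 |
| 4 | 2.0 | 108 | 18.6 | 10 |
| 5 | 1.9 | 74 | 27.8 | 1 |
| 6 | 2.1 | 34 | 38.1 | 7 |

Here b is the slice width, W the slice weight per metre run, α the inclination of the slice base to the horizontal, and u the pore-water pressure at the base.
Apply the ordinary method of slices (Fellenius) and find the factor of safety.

FS = 3.82

Ordinary method of slices: FS = Σ[c'·Δl_i + (W_i cosα_i − u_i·Δl_i)·tanφ'] / Σ W_i sinα_i, with Δl_i = b_i / cosα_i.
Slice 1: Δl = 2.3/cos(-10.0°) = 2.335 m; N'_1 = 49·cos(-10.0°) − 7·2.335 = 31.9; c'Δl = 40.64; W sinα = -8.5
Slice 2: Δl = 2.5/cos0.4° = 2.500 m; N'_2 = 149·cos0.4° − 27·2.500 = 81.5; c'Δl = 43.50; W sinα = 1.0
Slice 3: Δl = 1.9/cos9.9° = 1.929 m; N'_3 = 119·cos9.9° − 29·1.929 = 61.3; c'Δl = 33.56; W sinα = 20.5
Slice 4: Δl = 2.0/cos18.6° = 2.110 m; N'_4 = 108·cos18.6° − 10·2.110 = 81.3; c'Δl = 36.72; W sinα = 34.4
Slice 5: Δl = 1.9/cos27.8° = 2.148 m; N'_5 = 74·cos27.8° − 1·2.148 = 63.3; c'Δl = 37.37; W sinα = 34.5
Slice 6: Δl = 2.1/cos38.1° = 2.669 m; N'_6 = 34·cos38.1° − 7·2.669 = 8.1; c'Δl = 46.43; W sinα = 21.0
Σc'Δl = 238.2 kN/m; ΣN' = 327.3 kN/m; ΣW sinα = 102.9 kN/m
Resisting = 238.2 + 327.3·tan25.3° = 238.2 + 154.7 = 393.0 kN/m
FS = 393.0 / 102.9 = 3.818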